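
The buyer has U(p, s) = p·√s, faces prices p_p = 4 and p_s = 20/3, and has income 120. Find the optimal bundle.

MU_p = √s and MU_s = 0.5·p·s^(-0.5).
MRS = MU_p/MU_s = (2)·s/p.
Tangency: set MRS = p_p/p_s = 4/(20/3) = 0.6.
So (2)·s/p = 0.6, i.e. s = 0.3·p.
Substitute into the budget 4·p + (20/3)·s = 120: 6·p = 120, so p* = 20.
Then s* = 0.3·20 = 6.

p* = 20, s* = 6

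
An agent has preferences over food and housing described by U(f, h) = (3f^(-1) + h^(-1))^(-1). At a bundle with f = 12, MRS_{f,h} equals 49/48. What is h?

h = 7

For CES with ρ = -1, MRS = (3/1)·(h/f)^2.
Setting (3/1)·(h/12)^2 = 49/48 gives (h/12)^2 = 49/144, so h/12 = 7/12 and h = 7.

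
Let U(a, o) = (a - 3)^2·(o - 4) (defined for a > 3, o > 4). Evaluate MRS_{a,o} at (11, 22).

MRS = 4.5

MU_a = 2·(a−3)·(o−4), MU_o = (a−3)^2.
MRS = (2/1)·(o−4)/(a−3).
At (11, 22): MRS = 4.5.
The indifference curve has slope −4.5 at this bundle.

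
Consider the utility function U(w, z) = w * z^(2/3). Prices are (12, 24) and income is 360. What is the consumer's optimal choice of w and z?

MU_w = z^(2/3) and MU_z = 2/3·w·z^(-1/3).
MRS = MU_w/MU_z = (1.5)·z/w.
Tangency: set MRS = p_w/p_z = 12/24 = 0.5.
So (1.5)·z/w = 0.5, i.e. z = (1/3)·w.
Substitute into the budget 12·w + 24·z = 360: 20·w = 360, so w* = 18.
Then z* = (1/3)·18 = 6.

w* = 18, z* = 6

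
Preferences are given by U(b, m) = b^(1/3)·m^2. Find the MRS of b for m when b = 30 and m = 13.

MRS = 13/180

MU_b = 1/3·b^(-2/3)·m^2 and MU_m = 2·b^(1/3)·m.
MRS = MU_b/MU_m = (1/6)·m/b.
At (30, 13): MRS = 13/180.
The indifference curve has slope −13/180 at this bundle.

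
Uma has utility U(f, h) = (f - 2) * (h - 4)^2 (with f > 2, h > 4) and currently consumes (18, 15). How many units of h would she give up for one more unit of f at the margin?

MRS = 11/32

MU_f = (h−4)^2, MU_h = 2·(f−2)·(h−4).
MRS = (1/2)·(h−4)/(f−2).
At (18, 15): MRS = 11/32.
The indifference curve has slope −11/32 at this bundle.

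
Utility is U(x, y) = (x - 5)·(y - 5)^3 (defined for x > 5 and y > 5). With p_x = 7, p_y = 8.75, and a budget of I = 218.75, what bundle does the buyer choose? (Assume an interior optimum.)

MU_x = (y−5)^3, MU_y = 3·(x−5)·(y−5)^2.
MRS = (1/3)·(y−5)/(x−5).
Tangency: set MRS = p_x/p_y = 7/8.75 = 0.8.
So (1/3)·(y − 5)/(x − 5) = 0.8, i.e. (y − 5) = 2.4·(x − 5).
Rewrite the budget in excess-of-subsistence terms: 7·(x − 5) + 8.75·(y − 5) = 218.75 − 7·5 − 8.75·5 = 140.
Substituting, 28·(x − 5) = 140, so x − 5 = 5 and x* = 10.
Then y − 5 = 2.4·5 = 12, so y* = 17.

x* = 10, y* = 17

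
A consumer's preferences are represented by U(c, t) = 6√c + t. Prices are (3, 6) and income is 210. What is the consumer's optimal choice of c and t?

MU_c = 6/(2√c), MU_t = 1.
MRS = 6/(2√c) ÷ 1.
Tangency: set MRS = p_c/p_t = 3/6 = 0.5.
MRS depends only on c: 3/√c = 0.5 ⇒ √c = 3/0.5 = 6 ⇒ c* = 36.
From the budget, 6·t = 210 − 3·36 = 102, so t* = 17.

c* = 36, t* = 17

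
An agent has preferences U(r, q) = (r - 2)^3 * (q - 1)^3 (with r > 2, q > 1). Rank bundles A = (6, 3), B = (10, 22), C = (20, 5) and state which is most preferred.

Evaluate utility at each bundle:
U(A) = 512.
U(B) = 4741632.
U(C) = 373248.
Highest utility is B, so B ≻ C ≻ A.

Bundle B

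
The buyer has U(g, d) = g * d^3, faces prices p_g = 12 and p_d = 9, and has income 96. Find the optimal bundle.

g* = 2, d* = 8

MU_g = d^3 and MU_d = 3·g·d^2.
MRS = MU_g/MU_d = (1/3)·d/g.
Tangency: set MRS = p_g/p_d = 12/9 = 4/3.
So (1/3)·d/g = 4/3, i.e. d = 4·g.
Substitute into the budget 12·g + 9·d = 96: 48·g = 96, so g* = 2.
Then d* = 4·2 = 8.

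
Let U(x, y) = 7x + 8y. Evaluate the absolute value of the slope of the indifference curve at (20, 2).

MU_x = 7, MU_y = 8, so MRS = 7/8 = 0.875 at every bundle.
At (20, 2): MRS = 0.875.
The indifference curve has slope −0.875 at this bundle.

MRS = 0.875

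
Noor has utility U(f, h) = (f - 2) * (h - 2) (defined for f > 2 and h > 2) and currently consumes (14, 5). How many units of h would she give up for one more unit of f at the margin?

MU_f = (h−2), MU_h = (f−2).
MRS = (h−2)/(f−2).
At (14, 5): MRS = 0.25.
So at (14, 5) the consumer would give up 0.25 units of h for one more unit of f.

MRS = 0.25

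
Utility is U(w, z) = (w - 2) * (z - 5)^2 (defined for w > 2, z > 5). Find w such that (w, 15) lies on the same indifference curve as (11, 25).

U(11, 25) = 3600.
Set U(w, 15) = 3600 and solve.
With z = 15: (15 − 5)^2 = 100, so (w − 2) = 3600/100 = 36.
So w = 2 + 36 = 38.
Check: U(38, 15) = 3600.

w = 38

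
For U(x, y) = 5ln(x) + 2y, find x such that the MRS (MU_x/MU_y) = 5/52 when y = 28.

x = 26

MU_x = 5/x, MU_y = 2.
MRS = 5/x ÷ 2.
MRS depends only on x: 2.5/x = 5/52 ⇒ x = 2.5/(5/52) = 26.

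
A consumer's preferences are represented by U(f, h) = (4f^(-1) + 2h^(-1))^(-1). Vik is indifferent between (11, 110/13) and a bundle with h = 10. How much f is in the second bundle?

f = 10

U depends on (f, h) only through S = 4f^(-1) + 2h^(-1), so equal utility means equal S. At (11, 110/13): S = 0.6.
With h = 10: 2·10^(-1) = 0.2, so 4f^(-1) = 0.6 − 0.2 = 0.4, i.e. f^(-1) = 0.1.
Hence f = 1/0.1 = 10.
Check: U(10, 10) = 1.6667.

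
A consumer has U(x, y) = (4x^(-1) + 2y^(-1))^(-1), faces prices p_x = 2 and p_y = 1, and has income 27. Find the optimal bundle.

For CES with ρ = -1, MRS = (4/2)·(y/x)^2.
Tangency: set MRS = p_x/p_y = 2/1 = 2.
So (y/x)^2 = 1; taking the square root, y/x = 1, i.e. y = x.
Substitute into the budget 2·x + 1·y = 27: 3·x = 27, so x* = 9 and y* = 9.

x* = 9, y* = 9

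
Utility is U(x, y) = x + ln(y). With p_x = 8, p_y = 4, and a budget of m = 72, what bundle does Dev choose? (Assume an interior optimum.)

x* = 8, y* = 2

MU_x = 1, MU_y = 1/y.
MRS = 1 ÷ (1/y).
Tangency: set MRS = p_x/p_y = 8/4 = 2.
MRS depends only on y: y = 2 ⇒ y* = 2.
From the budget, 8·x = 72 − 4·2 = 64, so x* = 8.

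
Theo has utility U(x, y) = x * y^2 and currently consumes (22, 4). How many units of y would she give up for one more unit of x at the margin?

MRS = 1/11

MU_x = y^2 and MU_y = 2·x·y.
MRS = MU_x/MU_y = (1/2)·y/x.
At (22, 4): MRS = 1/11.
The indifference curve has slope −1/11 at this bundle.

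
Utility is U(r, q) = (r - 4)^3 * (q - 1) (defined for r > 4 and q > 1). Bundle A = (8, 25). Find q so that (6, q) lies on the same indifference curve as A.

U(8, 25) = 1536.
Set U(6, q) = 1536 and solve.
With r = 6: (6 − 4)^3 = 8, so (q − 1) = 1536/8 = 192.
So q = 1 + 192 = 193.
Check: U(6, 193) = 1536.

q = 193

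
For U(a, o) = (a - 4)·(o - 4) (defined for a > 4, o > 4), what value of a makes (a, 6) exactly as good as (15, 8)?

U(15, 8) = 44.
Set U(a, 6) = 44 and solve.
With o = 6: (6 − 4) = 2, so (a − 4) = 44/2 = 22.
So a = 4 + 22 = 26.
Check: U(26, 6) = 44.

a = 26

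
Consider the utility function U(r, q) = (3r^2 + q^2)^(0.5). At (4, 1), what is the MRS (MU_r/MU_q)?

MRS = 12

For CES with ρ = 2, MRS = (3/1)·(q/r)^(-1).
At (4, 1): MRS = 12.
So at (4, 1) the consumer would give up 12 units of q for one more unit of r.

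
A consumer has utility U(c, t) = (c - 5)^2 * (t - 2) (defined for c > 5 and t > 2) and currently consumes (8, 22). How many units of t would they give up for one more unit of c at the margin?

MRS = 40/3

MU_c = 2·(c−5)·(t−2), MU_t = (c−5)^2.
MRS = (2/1)·(t−2)/(c−5).
At (8, 22): MRS = 40/3.
That is, one extra unit of c is worth 40/3 units of t at the margin.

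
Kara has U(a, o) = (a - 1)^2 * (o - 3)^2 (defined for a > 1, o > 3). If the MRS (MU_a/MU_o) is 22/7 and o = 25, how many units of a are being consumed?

a = 8

MU_a = 2·(a−1)·(o−3)^2, MU_o = 2·(a−1)^2·(o−3).
MRS = (o−3)/(a−1).
Substitute o = 25: MRS = 22/(a − 1). Setting this equal to 22/7 gives a − 1 = 22/(22/7) = 7, so a = 8.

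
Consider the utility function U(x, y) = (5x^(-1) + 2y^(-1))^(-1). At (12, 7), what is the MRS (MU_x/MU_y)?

MRS = 245/288

For CES with ρ = -1, MRS = (5/2)·(y/x)^2.
At (12, 7): MRS = 245/288.
So at (12, 7) the consumer would give up 245/288 units of y for one more unit of x.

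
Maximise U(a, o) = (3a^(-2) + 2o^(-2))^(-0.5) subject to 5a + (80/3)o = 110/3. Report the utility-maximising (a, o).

For CES with ρ = -2, MRS = (3/2)·(o/a)^3.
Tangency: set MRS = p_a/p_o = 5/(80/3) = 3/16.
So (o/a)^3 = 0.125; taking the cube root, o/a = 0.5, i.e. o = 0.5·a.
Substitute into the budget 5·a + (80/3)·o = 110/3: (55/3)·a = 110/3, so a* = 2 and o* = 0.5·2 = 1.

a* = 2, o* = 1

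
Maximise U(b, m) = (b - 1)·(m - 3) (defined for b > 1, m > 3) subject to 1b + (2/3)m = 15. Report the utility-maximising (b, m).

MU_b = (m−3), MU_m = (b−1).
MRS = (m−3)/(b−1).
Tangency: set MRS = p_b/p_m = 1/(2/3) = 1.5.
So (m − 3)/(b − 1) = 1.5, i.e. (m − 3) = 1.5·(b − 1).
Rewrite the budget in excess-of-subsistence terms: 1·(b − 1) + (2/3)·(m − 3) = 15 − 1·1 − (2/3)·3 = 12.
Substituting, 2·(b − 1) = 12, so b − 1 = 6 and b* = 7.
Then m − 3 = 1.5·6 = 9, so m* = 12.

b* = 7, m* = 12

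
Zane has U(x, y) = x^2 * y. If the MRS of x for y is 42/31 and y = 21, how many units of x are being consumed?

MU_x = 2·x·y and MU_y = x^2.
MRS = MU_x/MU_y = (2/1)·y/x.
Substitute y = 21: MRS = 42/x. Setting 42/x = 42/31 gives x = 42/(42/31) = 31.

x = 31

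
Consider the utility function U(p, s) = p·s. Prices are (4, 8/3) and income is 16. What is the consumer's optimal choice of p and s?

MU_p = s and MU_s = p.
MRS = MU_p/MU_s = s/p.
Tangency: set MRS = p_p/p_s = 4/(8/3) = 1.5.
So s/p = 1.5, i.e. s = 1.5·p.
Substitute into the budget 4·p + (8/3)·s = 16: 8·p = 16, so p* = 2.
Then s* = 1.5·2 = 3.

p* = 2, s* = 3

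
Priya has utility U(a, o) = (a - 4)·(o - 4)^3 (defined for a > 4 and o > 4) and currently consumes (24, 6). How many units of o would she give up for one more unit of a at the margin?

MU_a = (o−4)^3, MU_o = 3·(a−4)·(o−4)^2.
MRS = (1/3)·(o−4)/(a−4).
At (24, 6): MRS = 1/30.
So at (24, 6) the consumer would give up 1/30 units of o for one more unit of a.

MRS = 1/30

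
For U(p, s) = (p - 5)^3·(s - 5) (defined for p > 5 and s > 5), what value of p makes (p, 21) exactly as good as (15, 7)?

p = 10

U(15, 7) = 2000.
Set U(p, 21) = 2000 and solve.
With s = 21: (21 − 5) = 16, so (p − 5)^3 = 2000/16 = 125.
Taking the cube root (with p > 5): p − 5 = 5, so p = 10.
Check: U(10, 21) = 2000.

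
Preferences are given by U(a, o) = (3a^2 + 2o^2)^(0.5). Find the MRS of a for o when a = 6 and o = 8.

MRS = 1.125

For CES with ρ = 2, MRS = (3/2)·(o/a)^(-1).
At (6, 8): MRS = 1.125.
So at (6, 8) the consumer would give up 1.125 units of o for one more unit of a.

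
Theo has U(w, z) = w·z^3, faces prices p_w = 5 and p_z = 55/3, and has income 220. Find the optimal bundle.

w* = 11, z* = 9

MU_w = z^3 and MU_z = 3·w·z^2.
MRS = MU_w/MU_z = (1/3)·z/w.
Tangency: set MRS = p_w/p_z = 5/(55/3) = 3/11.
So (1/3)·z/w = 3/11, i.e. z = (9/11)·w.
Substitute into the budget 5·w + (55/3)·z = 220: 20·w = 220, so w* = 11.
Then z* = (9/11)·11 = 9.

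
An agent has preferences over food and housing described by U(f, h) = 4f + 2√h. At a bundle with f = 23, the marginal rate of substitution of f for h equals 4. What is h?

MU_f = 4, MU_h = 2/(2√h).
MRS = 4 ÷ (2/(2√h)).
MRS depends only on h: 4·√h = 4 ⇒ √h = 4/4 = 1 ⇒ h = 1.

h = 1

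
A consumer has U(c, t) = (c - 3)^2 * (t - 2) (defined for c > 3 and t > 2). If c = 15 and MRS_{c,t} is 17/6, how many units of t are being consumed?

MU_c = 2·(c−3)·(t−2), MU_t = (c−3)^2.
MRS = (2/1)·(t−2)/(c−3).
Substitute c = 15: MRS = (t − 2)/6. Setting this equal to 17/6 gives t − 2 = (17/6)·6 = 17, so t = 19.

t = 19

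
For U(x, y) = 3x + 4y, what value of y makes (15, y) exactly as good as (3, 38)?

y = 29

U(3, 38) = 161.
Set U(15, y) = 161 and solve.
3·15 + 4y = 161 ⇒ 4y = 116 ⇒ y = 29.
Check: U(15, 29) = 161.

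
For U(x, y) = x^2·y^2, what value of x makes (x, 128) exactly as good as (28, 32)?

x = 7

U(28, 32) = 802816.
Set U(x, 128) = 802816 and solve.
With y = 128: 128^2 = 16384, so x^2 = 802816/16384 = 49; taking the square root, x = 7.
Check: U(7, 128) = 802816.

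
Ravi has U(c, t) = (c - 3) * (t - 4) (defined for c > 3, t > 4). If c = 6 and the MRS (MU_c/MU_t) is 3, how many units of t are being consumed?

MU_c = (t−4), MU_t = (c−3).
MRS = (t−4)/(c−3).
Substitute c = 6: MRS = (t − 4)/3. Setting this equal to 3 gives t − 4 = 3·3 = 9, so t = 13.

t = 13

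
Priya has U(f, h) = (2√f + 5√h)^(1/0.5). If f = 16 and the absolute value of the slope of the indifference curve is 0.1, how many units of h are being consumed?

h = 1

For CES with ρ = 0.5, MRS = (2/5)·√(h/f).
Setting (2/5)·√(h/16) = 0.1 gives √(h/16) = 0.25, so h/16 = 1/16 and h = 1.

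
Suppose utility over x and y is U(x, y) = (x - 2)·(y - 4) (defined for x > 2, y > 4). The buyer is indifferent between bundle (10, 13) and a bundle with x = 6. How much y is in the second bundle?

y = 22

U(10, 13) = 72.
Set U(6, y) = 72 and solve.
With x = 6: (6 − 2) = 4, so (y − 4) = 72/4 = 18.
So y = 4 + 18 = 22.
Check: U(6, 22) = 72.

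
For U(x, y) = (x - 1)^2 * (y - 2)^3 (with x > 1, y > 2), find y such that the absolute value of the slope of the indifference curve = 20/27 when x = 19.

y = 22

MU_x = 2·(x−1)·(y−2)^3, MU_y = 3·(x−1)^2·(y−2)^2.
MRS = (2/3)·(y−2)/(x−1).
Substitute x = 19: MRS = (y − 2)/27. Setting this equal to 20/27 gives y − 2 = (20/27)·27 = 20, so y = 22.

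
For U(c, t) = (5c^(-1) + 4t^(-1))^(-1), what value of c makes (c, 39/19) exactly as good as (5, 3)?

c = 13

U depends on (c, t) only through S = 5c^(-1) + 4t^(-1), so equal utility means equal S. At (5, 3): S = 7/3.
With t = 39/19: 4·(39/19)^(-1) = 76/39, so 5c^(-1) = 7/3 − 76/39 = 5/13, i.e. c^(-1) = 1/13.
Hence c = 1/(1/13) = 13.
Check: U(13, 39/19) = 0.4286.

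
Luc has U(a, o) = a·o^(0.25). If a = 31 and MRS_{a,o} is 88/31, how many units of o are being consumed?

o = 22

MU_a = o^(0.25) and MU_o = 0.25·a·o^(-0.75).
MRS = MU_a/MU_o = (4)·o/a.
Substitute a = 31: MRS = o/7.75. Setting o/7.75 = 88/31 gives o = (88/31)·7.75 = 22.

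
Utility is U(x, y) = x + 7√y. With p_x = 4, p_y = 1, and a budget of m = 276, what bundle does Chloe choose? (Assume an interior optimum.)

x* = 20, y* = 196

MU_x = 1, MU_y = 7/(2√y).
MRS = 1 ÷ (7/(2√y)).
Tangency: set MRS = p_x/p_y = 4/1 = 4.
MRS depends only on y: (2/7)·√y = 4 ⇒ √y = 4/(2/7) = 14 ⇒ y* = 196.
From the budget, 4·x = 276 − 1·196 = 80, so x* = 20.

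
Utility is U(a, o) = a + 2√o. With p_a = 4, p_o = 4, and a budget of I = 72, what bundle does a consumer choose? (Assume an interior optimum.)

a* = 17, o* = 1

MU_a = 1, MU_o = 2/(2√o).
MRS = 1 ÷ (2/(2√o)).
Tangency: set MRS = p_a/p_o = 4/4 = 1.
MRS depends only on o: √o = 1 ⇒ √o = 1 ⇒ o* = 1.
From the budget, 4·a = 72 − 4·1 = 68, so a* = 17.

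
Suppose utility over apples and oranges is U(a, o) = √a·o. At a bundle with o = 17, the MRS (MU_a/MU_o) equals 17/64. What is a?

MU_a = 0.5·a^(-0.5)·o and MU_o = √a.
MRS = MU_a/MU_o = (0.5)·o/a.
Substitute o = 17: MRS = 8.5/a. Setting 8.5/a = 17/64 gives a = 8.5/(17/64) = 32.

a = 32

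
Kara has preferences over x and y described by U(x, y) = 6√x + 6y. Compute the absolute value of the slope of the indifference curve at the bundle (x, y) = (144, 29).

MU_x = 6/(2√x), MU_y = 6.
MRS = 6/(2√x) ÷ 6.
At (144, 29): MRS = 1/24.
The indifference curve has slope −1/24 at this bundle.

MRS = 1/24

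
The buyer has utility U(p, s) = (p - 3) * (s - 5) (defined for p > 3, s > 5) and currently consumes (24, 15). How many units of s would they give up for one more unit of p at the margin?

MU_p = (s−5), MU_s = (p−3).
MRS = (s−5)/(p−3).
At (24, 15): MRS = 10/21.
So at (24, 15) the consumer would give up 10/21 units of s for one more unit of p.

MRS = 10/21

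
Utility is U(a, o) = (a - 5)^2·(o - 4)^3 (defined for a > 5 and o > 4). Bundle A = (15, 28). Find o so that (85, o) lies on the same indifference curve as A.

o = 10

U(15, 28) = 1382400.
Set U(85, o) = 1382400 and solve.
With a = 85: (85 − 5)^2 = 6400, so (o − 4)^3 = 1382400/6400 = 216.
Taking the cube root (with o > 4): o − 4 = 6, so o = 10.
Check: U(85, 10) = 1382400.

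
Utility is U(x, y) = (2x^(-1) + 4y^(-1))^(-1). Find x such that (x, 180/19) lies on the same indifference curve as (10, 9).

U depends on (x, y) only through S = 2x^(-1) + 4y^(-1), so equal utility means equal S. At (10, 9): S = 29/45.
With y = 180/19: 4·(180/19)^(-1) = 19/45, so 2x^(-1) = 29/45 − 19/45 = 2/9, i.e. x^(-1) = 1/9.
Hence x = 1/(1/9) = 9.
Check: U(9, 180/19) = 1.5517.

x = 9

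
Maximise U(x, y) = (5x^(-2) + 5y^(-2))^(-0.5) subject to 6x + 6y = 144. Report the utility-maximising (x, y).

x* = 12, y* = 12

For CES with ρ = -2, MRS = (y/x)^3.
Tangency: set MRS = p_x/p_y = 6/6 = 1.
So (y/x)^3 = 1; taking the cube root, y/x = 1, i.e. y = x.
Substitute into the budget 6·x + 6·y = 144: 12·x = 144, so x* = 12 and y* = 12.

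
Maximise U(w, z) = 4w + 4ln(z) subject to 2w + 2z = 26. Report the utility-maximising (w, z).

MU_w = 4, MU_z = 4/z.
MRS = 4 ÷ (4/z).
Tangency: set MRS = p_w/p_z = 2/2 = 1.
MRS depends only on z: z = 1 ⇒ z* = 1.
From the budget, 2·w = 26 − 2·1 = 24, so w* = 12.

w* = 12, z* = 1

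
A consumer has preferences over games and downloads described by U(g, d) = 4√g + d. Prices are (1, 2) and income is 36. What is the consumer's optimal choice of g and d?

MU_g = 4/(2√g), MU_d = 1.
MRS = 4/(2√g) ÷ 1.
Tangency: set MRS = p_g/p_d = 1/2 = 0.5.
MRS depends only on g: 2/√g = 0.5 ⇒ √g = 2/0.5 = 4 ⇒ g* = 16.
From the budget, 2·d = 36 − 1·16 = 20, so d* = 10.

g* = 16, d* = 10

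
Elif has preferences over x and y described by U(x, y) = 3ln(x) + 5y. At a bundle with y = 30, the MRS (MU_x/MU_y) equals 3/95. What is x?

MU_x = 3/x, MU_y = 5.
MRS = 3/x ÷ 5.
MRS depends only on x: 0.6/x = 3/95 ⇒ x = 0.6/(3/95) = 19.

x = 19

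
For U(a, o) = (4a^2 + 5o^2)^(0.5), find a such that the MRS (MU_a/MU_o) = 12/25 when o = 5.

a = 3

For CES with ρ = 2, MRS = (4/5)·(o/a)^(-1).
Setting (4/5)·(5/a)^(-1) = 12/25 gives (5/a)^(-1) = 0.6, so 5/a = 5/3 and a = 3.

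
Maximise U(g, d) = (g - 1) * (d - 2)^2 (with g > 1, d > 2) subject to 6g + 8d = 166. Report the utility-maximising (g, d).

MU_g = (d−2)^2, MU_d = 2·(g−1)·(d−2).
MRS = (1/2)·(d−2)/(g−1).
Tangency: set MRS = p_g/p_d = 6/8 = 0.75.
So (1/2)·(d − 2)/(g − 1) = 0.75, i.e. (d − 2) = 1.5·(g − 1).
Rewrite the budget in excess-of-subsistence terms: 6·(g − 1) + 8·(d − 2) = 166 − 6·1 − 8·2 = 144.
Substituting, 18·(g − 1) = 144, so g − 1 = 8 and g* = 9.
Then d − 2 = 1.5·8 = 12, so d* = 14.

g* = 9, d* = 14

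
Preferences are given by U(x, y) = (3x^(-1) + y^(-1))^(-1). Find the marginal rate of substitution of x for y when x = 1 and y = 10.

MRS = 300

For CES with ρ = -1, MRS = (3/1)·(y/x)^2.
At (1, 10): MRS = 300.
That is, one extra unit of x is worth 300 units of y at the margin.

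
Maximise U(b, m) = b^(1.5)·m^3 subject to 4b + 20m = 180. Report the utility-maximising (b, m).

MU_b = 1.5·√b·m^3 and MU_m = 3·b^(1.5)·m^2.
MRS = MU_b/MU_m = (0.5)·m/b.
Tangency: set MRS = p_b/p_m = 4/20 = 0.2.
So (0.5)·m/b = 0.2, i.e. m = 0.4·b.
Substitute into the budget 4·b + 20·m = 180: 12·b = 180, so b* = 15.
Then m* = 0.4·15 = 6.

b* = 15, m* = 6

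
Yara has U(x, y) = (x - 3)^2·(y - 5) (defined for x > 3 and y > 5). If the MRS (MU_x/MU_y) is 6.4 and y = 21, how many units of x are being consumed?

MU_x = 2·(x−3)·(y−5), MU_y = (x−3)^2.
MRS = (2/1)·(y−5)/(x−3).
Substitute y = 21: MRS = 32/(x − 3). Setting this equal to 6.4 gives x − 3 = 32/6.4 = 5, so x = 8.

x = 8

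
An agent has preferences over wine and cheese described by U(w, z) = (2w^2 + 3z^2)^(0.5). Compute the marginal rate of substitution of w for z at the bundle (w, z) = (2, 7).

MRS = 4/21

For CES with ρ = 2, MRS = (2/3)·(z/w)^(-1).
At (2, 7): MRS = 4/21.
So at (2, 7) the consumer would give up 4/21 units of z for one more unit of w.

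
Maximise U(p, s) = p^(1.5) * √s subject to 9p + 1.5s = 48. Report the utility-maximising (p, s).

p* = 4, s* = 8

MU_p = 1.5·√p·√s and MU_s = 0.5·p^(1.5)·s^(-0.5).
MRS = MU_p/MU_s = (3)·s/p.
Tangency: set MRS = p_p/p_s = 9/1.5 = 6.
So (3)·s/p = 6, i.e. s = 2·p.
Substitute into the budget 9·p + 1.5·s = 48: 12·p = 48, so p* = 4.
Then s* = 2·4 = 8.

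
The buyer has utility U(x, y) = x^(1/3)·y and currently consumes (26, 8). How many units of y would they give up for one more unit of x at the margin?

MRS = 4/39

MU_x = 1/3·x^(-2/3)·y and MU_y = x^(1/3).
MRS = MU_x/MU_y = (1/3)·y/x.
At (26, 8): MRS = 4/39.
So at (26, 8) the consumer would give up 4/39 units of y for one more unit of x.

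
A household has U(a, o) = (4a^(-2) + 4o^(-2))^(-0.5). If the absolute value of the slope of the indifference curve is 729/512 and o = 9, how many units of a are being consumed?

For CES with ρ = -2, MRS = (o/a)^3.
Setting (9/a)^3 = 729/512 gives 9/a = 1.125 and a = 8.

a = 8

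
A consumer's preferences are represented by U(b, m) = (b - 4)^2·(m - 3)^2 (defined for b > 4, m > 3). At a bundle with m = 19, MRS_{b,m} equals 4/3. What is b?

MU_b = 2·(b−4)·(m−3)^2, MU_m = 2·(b−4)^2·(m−3).
MRS = (m−3)/(b−4).
Substitute m = 19: MRS = 16/(b − 4). Setting this equal to 4/3 gives b − 4 = 16/(4/3) = 12, so b = 16.

b = 16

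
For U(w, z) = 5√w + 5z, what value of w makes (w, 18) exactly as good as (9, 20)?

U(9, 20) = 115.
Set U(w, 18) = 115 and solve.
With z = 18: 5√w = 115 − 5·18 = 25, so √w = 5 and w = 25.
Check: U(25, 18) = 115.

w = 25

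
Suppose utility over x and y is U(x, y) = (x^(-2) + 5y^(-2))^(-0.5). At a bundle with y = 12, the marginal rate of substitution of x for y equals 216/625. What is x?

For CES with ρ = -2, MRS = (1/5)·(y/x)^3.
Setting (1/5)·(12/x)^3 = 216/625 gives (12/x)^3 = 216/125, so 12/x = 1.2 and x = 10.

x = 10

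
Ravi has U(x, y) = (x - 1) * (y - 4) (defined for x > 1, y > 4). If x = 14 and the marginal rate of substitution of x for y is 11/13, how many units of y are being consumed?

MU_x = (y−4), MU_y = (x−1).
MRS = (y−4)/(x−1).
Substitute x = 14: MRS = (y − 4)/13. Setting this equal to 11/13 gives y − 4 = (11/13)·13 = 11, so y = 15.

y = 15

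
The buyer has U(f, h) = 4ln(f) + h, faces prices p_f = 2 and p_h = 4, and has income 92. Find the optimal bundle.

f* = 8, h* = 19

MU_f = 4/f, MU_h = 1.
MRS = 4/f ÷ 1.
Tangency: set MRS = p_f/p_h = 2/4 = 0.5.
MRS depends only on f: 4/f = 0.5 ⇒ f* = 4/0.5 = 8.
From the budget, 4·h = 92 − 2·8 = 76, so h* = 19.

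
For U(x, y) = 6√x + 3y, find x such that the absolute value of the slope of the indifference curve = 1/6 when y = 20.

MU_x = 6/(2√x), MU_y = 3.
MRS = 6/(2√x) ÷ 3.
MRS depends only on x: 1/√x = 1/6 ⇒ √x = 1/(1/6) = 6 ⇒ x = 36.

x = 36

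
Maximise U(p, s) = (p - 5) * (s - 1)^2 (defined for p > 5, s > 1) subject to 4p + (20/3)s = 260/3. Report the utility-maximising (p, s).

p* = 10, s* = 7

MU_p = (s−1)^2, MU_s = 2·(p−5)·(s−1).
MRS = (1/2)·(s−1)/(p−5).
Tangency: set MRS = p_p/p_s = 4/(20/3) = 0.6.
So (1/2)·(s − 1)/(p − 5) = 0.6, i.e. (s − 1) = 1.2·(p − 5).
Rewrite the budget in excess-of-subsistence terms: 4·(p − 5) + (20/3)·(s − 1) = 260/3 − 4·5 − (20/3)·1 = 60.
Substituting, 12·(p − 5) = 60, so p − 5 = 5 and p* = 10.
Then s − 1 = 1.2·5 = 6, so s* = 7.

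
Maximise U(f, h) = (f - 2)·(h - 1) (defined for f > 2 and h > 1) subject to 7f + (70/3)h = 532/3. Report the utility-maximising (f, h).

MU_f = (h−1), MU_h = (f−2).
MRS = (h−1)/(f−2).
Tangency: set MRS = p_f/p_h = 7/(70/3) = 0.3.
So (h − 1)/(f − 2) = 0.3, i.e. (h − 1) = 0.3·(f − 2).
Rewrite the budget in excess-of-subsistence terms: 7·(f − 2) + (70/3)·(h − 1) = 532/3 − 7·2 − (70/3)·1 = 140.
Substituting, 14·(f − 2) = 140, so f − 2 = 10 and f* = 12.
Then h − 1 = 0.3·10 = 3, so h* = 4.

f* = 12, h* = 4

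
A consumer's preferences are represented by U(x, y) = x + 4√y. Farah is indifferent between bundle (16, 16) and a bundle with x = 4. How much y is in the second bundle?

U(16, 16) = 32.
Set U(4, y) = 32 and solve.
With x = 4: 4√y = 32 − 4 = 28, so √y = 7 and y = 49.
Check: U(4, 49) = 32.

y = 49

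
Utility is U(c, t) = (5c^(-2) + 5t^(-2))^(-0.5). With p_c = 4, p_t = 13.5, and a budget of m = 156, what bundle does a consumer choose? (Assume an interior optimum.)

c* = 12, t* = 8

For CES with ρ = -2, MRS = (t/c)^3.
Tangency: set MRS = p_c/p_t = 4/13.5 = 8/27.
So (t/c)^3 = 8/27; taking the cube root, t/c = 2/3, i.e. t = (2/3)·c.
Substitute into the budget 4·c + 13.5·t = 156: 13·c = 156, so c* = 12 and t* = (2/3)·12 = 8.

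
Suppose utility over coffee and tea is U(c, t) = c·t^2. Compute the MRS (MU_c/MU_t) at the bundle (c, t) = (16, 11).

MU_c = t^2 and MU_t = 2·c·t.
MRS = MU_c/MU_t = (1/2)·t/c.
At (16, 11): MRS = 11/32.
So at (16, 11) the consumer would give up 11/32 units of t for one more unit of c.

MRS = 11/32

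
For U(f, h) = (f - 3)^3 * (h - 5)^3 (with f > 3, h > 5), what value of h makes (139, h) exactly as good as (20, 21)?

h = 7

U(20, 21) = 20123648.
Set U(139, h) = 20123648 and solve.
With f = 139: (139 − 3)^3 = 2515456, so (h − 5)^3 = 20123648/2515456 = 8.
Taking the cube root (with h > 5): h − 5 = 2, so h = 7.
Check: U(139, 7) = 20123648.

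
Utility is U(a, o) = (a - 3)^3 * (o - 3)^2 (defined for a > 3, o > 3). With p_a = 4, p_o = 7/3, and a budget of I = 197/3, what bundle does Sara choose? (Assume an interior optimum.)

a* = 10, o* = 11

MU_a = 3·(a−3)^2·(o−3)^2, MU_o = 2·(a−3)^3·(o−3).
MRS = (3/2)·(o−3)/(a−3).
Tangency: set MRS = p_a/p_o = 4/(7/3) = 12/7.
So (3/2)·(o − 3)/(a − 3) = 12/7, i.e. (o − 3) = (8/7)·(a − 3).
Rewrite the budget in excess-of-subsistence terms: 4·(a − 3) + (7/3)·(o − 3) = 197/3 − 4·3 − (7/3)·3 = 140/3.
Substituting, (20/3)·(a − 3) = 140/3, so a − 3 = 7 and a* = 10.
Then o − 3 = (8/7)·7 = 8, so o* = 11.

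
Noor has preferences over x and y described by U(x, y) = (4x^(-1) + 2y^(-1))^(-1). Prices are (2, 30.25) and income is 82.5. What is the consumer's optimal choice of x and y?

x* = 11, y* = 2

For CES with ρ = -1, MRS = (4/2)·(y/x)^2.
Tangency: set MRS = p_x/p_y = 2/30.25 = 8/121.
So (y/x)^2 = 4/121; taking the square root, y/x = 2/11, i.e. y = (2/11)·x.
Substitute into the budget 2·x + 30.25·y = 82.5: 7.5·x = 82.5, so x* = 11 and y* = (2/11)·11 = 2.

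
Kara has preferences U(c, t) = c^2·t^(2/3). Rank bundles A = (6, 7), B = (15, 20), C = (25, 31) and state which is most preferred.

Evaluate utility at each bundle:
U(A) = 131.735.
U(B) = 1657.814.
U(C) = 6167.670.
Highest utility is C, so C ≻ B ≻ A.

Bundle C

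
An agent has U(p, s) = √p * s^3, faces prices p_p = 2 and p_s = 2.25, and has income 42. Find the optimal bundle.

MU_p = 0.5·p^(-0.5)·s^3 and MU_s = 3·√p·s^2.
MRS = MU_p/MU_s = (1/6)·s/p.
Tangency: set MRS = p_p/p_s = 2/2.25 = 8/9.
So (1/6)·s/p = 8/9, i.e. s = (16/3)·p.
Substitute into the budget 2·p + 2.25·s = 42: 14·p = 42, so p* = 3.
Then s* = (16/3)·3 = 16.

p* = 3, s* = 16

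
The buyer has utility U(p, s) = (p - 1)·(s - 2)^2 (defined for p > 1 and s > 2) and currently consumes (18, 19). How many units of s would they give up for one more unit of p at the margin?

MU_p = (s−2)^2, MU_s = 2·(p−1)·(s−2).
MRS = (1/2)·(s−2)/(p−1).
At (18, 19): MRS = 0.5.
The indifference curve has slope −0.5 at this bundle.

MRS = 0.5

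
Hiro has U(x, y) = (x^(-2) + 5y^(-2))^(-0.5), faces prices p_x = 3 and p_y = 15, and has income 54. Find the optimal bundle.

For CES with ρ = -2, MRS = (1/5)·(y/x)^3.
Tangency: set MRS = p_x/p_y = 3/15 = 0.2.
So (y/x)^3 = 1; taking the cube root, y/x = 1, i.e. y = x.
Substitute into the budget 3·x + 15·y = 54: 18·x = 54, so x* = 3 and y* = 3.

x* = 3, y* = 3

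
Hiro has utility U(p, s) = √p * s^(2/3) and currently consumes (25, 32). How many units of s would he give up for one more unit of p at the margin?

MRS = 24/25

MU_p = 0.5·p^(-0.5)·s^(2/3) and MU_s = 2/3·√p·s^(-1/3).
MRS = MU_p/MU_s = (0.75)·s/p.
At (25, 32): MRS = 24/25.
The indifference curve has slope −24/25 at this bundle.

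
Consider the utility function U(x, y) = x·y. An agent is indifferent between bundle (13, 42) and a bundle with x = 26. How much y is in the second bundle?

U(13, 42) = 546.
Set U(26, y) = 546 and solve.
With x = 26: y = 546/26 = 21.
Check: U(26, 21) = 546.

y = 21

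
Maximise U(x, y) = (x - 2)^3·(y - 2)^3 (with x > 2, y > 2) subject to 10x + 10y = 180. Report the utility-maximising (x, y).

MU_x = 3·(x−2)^2·(y−2)^3, MU_y = 3·(x−2)^3·(y−2)^2.
MRS = (y−2)/(x−2).
Tangency: set MRS = p_x/p_y = 10/10 = 1.
So (y − 2)/(x − 2) = 1, i.e. (y − 2) = (x − 2).
Rewrite the budget in excess-of-subsistence terms: 10·(x − 2) + 10·(y − 2) = 180 − 10·2 − 10·2 = 140.
Substituting, 20·(x − 2) = 140, so x − 2 = 7 and x* = 9.
Then y − 2 = 7, so y* = 9.

x* = 9, y* = 9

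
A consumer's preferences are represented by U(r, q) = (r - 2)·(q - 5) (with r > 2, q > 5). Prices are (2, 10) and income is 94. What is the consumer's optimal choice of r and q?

r* = 12, q* = 7

MU_r = (q−5), MU_q = (r−2).
MRS = (q−5)/(r−2).
Tangency: set MRS = p_r/p_q = 2/10 = 0.2.
So (q − 5)/(r − 2) = 0.2, i.e. (q − 5) = 0.2·(r − 2).
Rewrite the budget in excess-of-subsistence terms: 2·(r − 2) + 10·(q − 5) = 94 − 2·2 − 10·5 = 40.
Substituting, 4·(r − 2) = 40, so r − 2 = 10 and r* = 12.
Then q − 5 = 0.2·10 = 2, so q* = 7.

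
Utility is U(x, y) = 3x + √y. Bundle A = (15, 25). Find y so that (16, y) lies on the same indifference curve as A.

U(15, 25) = 50.
Set U(16, y) = 50 and solve.
With x = 16: √y = 50 − 3·16 = 2, so √y = 2 and y = 4.
Check: U(16, 4) = 50.

y = 4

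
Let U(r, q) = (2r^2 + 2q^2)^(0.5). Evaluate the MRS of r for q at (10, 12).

For CES with ρ = 2, MRS = (q/r)^(-1).
At (10, 12): MRS = 5/6.
The indifference curve has slope −5/6 at this bundle.

MRS = 5/6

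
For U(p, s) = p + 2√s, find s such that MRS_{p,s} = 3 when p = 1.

s = 9

MU_p = 1, MU_s = 2/(2√s).
MRS = 1 ÷ (2/(2√s)).
MRS depends only on s: √s = 3 ⇒ √s = 3 ⇒ s = 9.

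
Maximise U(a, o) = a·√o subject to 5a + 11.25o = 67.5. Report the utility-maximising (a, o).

MU_a = √o and MU_o = 0.5·a·o^(-0.5).
MRS = MU_a/MU_o = (2)·o/a.
Tangency: set MRS = p_a/p_o = 5/11.25 = 4/9.
So (2)·o/a = 4/9, i.e. o = (2/9)·a.
Substitute into the budget 5·a + 11.25·o = 67.5: 7.5·a = 67.5, so a* = 9.
Then o* = (2/9)·9 = 2.

a* = 9, o* = 2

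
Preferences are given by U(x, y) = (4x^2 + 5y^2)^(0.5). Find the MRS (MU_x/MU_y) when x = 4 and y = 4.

MRS = 0.8

For CES with ρ = 2, MRS = (4/5)·(y/x)^(-1).
At (4, 4): MRS = 0.8.
So at (4, 4) the consumer would give up 0.8 units of y for one more unit of x.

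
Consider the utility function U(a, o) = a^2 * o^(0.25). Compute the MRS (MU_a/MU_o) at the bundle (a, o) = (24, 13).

MRS = 13/3

MU_a = 2·a·o^(0.25) and MU_o = 0.25·a^2·o^(-0.75).
MRS = MU_a/MU_o = (8)·o/a.
At (24, 13): MRS = 13/3.
The indifference curve has slope −13/3 at this bundle.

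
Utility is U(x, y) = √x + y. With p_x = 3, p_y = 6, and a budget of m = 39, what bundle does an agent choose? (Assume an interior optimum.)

MU_x = 1/(2√x), MU_y = 1.
MRS = 1/(2√x) ÷ 1.
Tangency: set MRS = p_x/p_y = 3/6 = 0.5.
MRS depends only on x: 0.5/√x = 0.5 ⇒ √x = 0.5/0.5 = 1 ⇒ x* = 1.
From the budget, 6·y = 39 − 3·1 = 36, so y* = 6.

x* = 1, y* = 6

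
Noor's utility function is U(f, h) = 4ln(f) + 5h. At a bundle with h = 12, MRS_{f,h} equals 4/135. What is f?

f = 27

MU_f = 4/f, MU_h = 5.
MRS = 4/f ÷ 5.
MRS depends only on f: 0.8/f = 4/135 ⇒ f = 0.8/(4/135) = 27.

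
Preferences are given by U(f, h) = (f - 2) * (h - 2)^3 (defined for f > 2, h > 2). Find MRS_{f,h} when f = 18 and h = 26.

MRS = 0.5

MU_f = (h−2)^3, MU_h = 3·(f−2)·(h−2)^2.
MRS = (1/3)·(h−2)/(f−2).
At (18, 26): MRS = 0.5.
That is, one extra unit of f is worth 0.5 units of h at the margin.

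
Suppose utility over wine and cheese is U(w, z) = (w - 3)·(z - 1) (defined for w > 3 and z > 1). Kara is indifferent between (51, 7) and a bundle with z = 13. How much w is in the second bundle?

U(51, 7) = 288.
Set U(w, 13) = 288 and solve.
With z = 13: (13 − 1) = 12, so (w − 3) = 288/12 = 24.
So w = 3 + 24 = 27.
Check: U(27, 13) = 288.

w = 27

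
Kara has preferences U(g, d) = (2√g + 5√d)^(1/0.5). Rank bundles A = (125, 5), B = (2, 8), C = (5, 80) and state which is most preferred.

Bundle C

Evaluate utility at each bundle:
U(A) = 1125.000.
U(B) = 288.000.
U(C) = 2420.000.
Highest utility is C, so C ≻ A ≻ B.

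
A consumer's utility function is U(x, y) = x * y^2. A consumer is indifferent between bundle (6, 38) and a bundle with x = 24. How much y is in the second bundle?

U(6, 38) = 8664.
Set U(24, y) = 8664 and solve.
With x = 24: y^2 = 8664/24 = 361; taking the square root, y = 19.
Check: U(24, 19) = 8664.

y = 19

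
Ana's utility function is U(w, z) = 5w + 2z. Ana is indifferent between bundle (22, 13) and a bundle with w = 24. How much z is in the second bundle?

z = 8

U(22, 13) = 136.
Set U(24, z) = 136 and solve.
5·24 + 2z = 136 ⇒ 2z = 16 ⇒ z = 8.
Check: U(24, 8) = 136.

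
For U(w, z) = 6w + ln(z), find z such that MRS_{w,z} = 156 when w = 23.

MU_w = 6, MU_z = 1/z.
MRS = 6 ÷ (1/z).
MRS depends only on z: 6·z = 156 ⇒ z = 156/6 = 26.

z = 26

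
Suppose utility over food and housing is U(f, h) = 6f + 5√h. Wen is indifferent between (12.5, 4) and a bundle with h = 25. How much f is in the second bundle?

f = 10

U(12.5, 4) = 85.
Set U(f, 25) = 85 and solve.
With h = 25: √25 = 5, so 6f = 85 − 5·5 = 60 and f = 10.
Check: U(10, 25) = 85.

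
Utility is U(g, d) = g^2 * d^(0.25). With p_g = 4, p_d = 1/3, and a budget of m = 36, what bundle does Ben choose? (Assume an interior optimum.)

MU_g = 2·g·d^(0.25) and MU_d = 0.25·g^2·d^(-0.75).
MRS = MU_g/MU_d = (8)·d/g.
Tangency: set MRS = p_g/p_d = 4/(1/3) = 12.
So (8)·d/g = 12, i.e. d = 1.5·g.
Substitute into the budget 4·g + (1/3)·d = 36: 4.5·g = 36, so g* = 8.
Then d* = 1.5·8 = 12.

g* = 8, d* = 12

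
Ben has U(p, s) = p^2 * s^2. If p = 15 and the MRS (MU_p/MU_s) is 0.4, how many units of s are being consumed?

s = 6

MU_p = 2·p·s^2 and MU_s = 2·p^2·s.
MRS = MU_p/MU_s = s/p.
Substitute p = 15: MRS = s/15. Setting s/15 = 0.4 gives s = 0.4·15 = 6.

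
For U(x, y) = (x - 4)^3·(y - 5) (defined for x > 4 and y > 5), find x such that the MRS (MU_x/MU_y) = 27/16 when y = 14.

x = 20

MU_x = 3·(x−4)^2·(y−5), MU_y = (x−4)^3.
MRS = (3/1)·(y−5)/(x−4).
Substitute y = 14: MRS = 27/(x − 4). Setting this equal to 27/16 gives x − 4 = 27/(27/16) = 16, so x = 20.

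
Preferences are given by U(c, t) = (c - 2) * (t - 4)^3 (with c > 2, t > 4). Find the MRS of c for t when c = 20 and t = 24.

MU_c = (t−4)^3, MU_t = 3·(c−2)·(t−4)^2.
MRS = (1/3)·(t−4)/(c−2).
At (20, 24): MRS = 10/27.
The indifference curve has slope −10/27 at this bundle.

MRS = 10/27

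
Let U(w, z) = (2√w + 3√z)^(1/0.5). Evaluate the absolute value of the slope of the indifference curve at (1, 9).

MRS = 2

For CES with ρ = 0.5, MRS = (2/3)·√(z/w).
At (1, 9): MRS = 2.
So at (1, 9) the consumer would give up 2 units of z for one more unit of w.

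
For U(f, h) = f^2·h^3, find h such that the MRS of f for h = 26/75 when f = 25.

h = 13

MU_f = 2·f·h^3 and MU_h = 3·f^2·h^2.
MRS = MU_f/MU_h = (2/3)·h/f.
Substitute f = 25: MRS = h/37.5. Setting h/37.5 = 26/75 gives h = (26/75)·37.5 = 13.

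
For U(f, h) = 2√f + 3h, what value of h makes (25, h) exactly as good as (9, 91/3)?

U(9, 91/3) = 97.
Set U(25, h) = 97 and solve.
With f = 25: √25 = 5, so 3h = 97 − 2·5 = 87 and h = 29.
Check: U(25, 29) = 97.

h = 29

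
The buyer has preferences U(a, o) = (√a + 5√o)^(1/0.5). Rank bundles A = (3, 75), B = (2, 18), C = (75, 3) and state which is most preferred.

Bundle A

Evaluate utility at each bundle:
U(A) = 2028.000.
U(B) = 512.000.
U(C) = 300.000.
Highest utility is A, so A ≻ B ≻ C.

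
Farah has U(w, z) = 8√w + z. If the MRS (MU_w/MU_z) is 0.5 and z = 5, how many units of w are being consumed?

MU_w = 8/(2√w), MU_z = 1.
MRS = 8/(2√w) ÷ 1.
MRS depends only on w: 4/√w = 0.5 ⇒ √w = 4/0.5 = 8 ⇒ w = 64.

w = 64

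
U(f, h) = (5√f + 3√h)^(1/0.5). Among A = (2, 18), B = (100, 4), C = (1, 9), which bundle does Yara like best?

Evaluate utility at each bundle:
U(A) = 392.000.
U(B) = 3136.000.
U(C) = 196.000.
Highest utility is B, so B ≻ A ≻ C.

Bundle B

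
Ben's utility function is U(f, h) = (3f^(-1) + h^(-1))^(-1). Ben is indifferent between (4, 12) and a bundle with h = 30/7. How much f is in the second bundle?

f = 5

U depends on (f, h) only through S = 3f^(-1) + h^(-1), so equal utility means equal S. At (4, 12): S = 5/6.
With h = 30/7: (30/7)^(-1) = 7/30, so 3f^(-1) = 5/6 − 7/30 = 0.6, i.e. f^(-1) = 0.2.
Hence f = 1/0.2 = 5.
Check: U(5, 30/7) = 1.2.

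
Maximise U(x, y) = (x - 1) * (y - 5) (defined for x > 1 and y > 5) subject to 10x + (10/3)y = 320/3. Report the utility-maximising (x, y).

x* = 5, y* = 17

MU_x = (y−5), MU_y = (x−1).
MRS = (y−5)/(x−1).
Tangency: set MRS = p_x/p_y = 10/(10/3) = 3.
So (y − 5)/(x − 1) = 3, i.e. (y − 5) = 3·(x − 1).
Rewrite the budget in excess-of-subsistence terms: 10·(x − 1) + (10/3)·(y − 5) = 320/3 − 10·1 − (10/3)·5 = 80.
Substituting, 20·(x − 1) = 80, so x − 1 = 4 and x* = 5.
Then y − 5 = 3·4 = 12, so y* = 17.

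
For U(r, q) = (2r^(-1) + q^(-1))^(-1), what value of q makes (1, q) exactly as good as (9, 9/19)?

U depends on (r, q) only through S = 2r^(-1) + q^(-1), so equal utility means equal S. At (9, 9/19): S = 7/3.
With r = 1: 2·1^(-1) = 2, so q^(-1) = 7/3 − 2 = 1/3.
Hence q = 1/(1/3) = 3.
Check: U(1, 3) = 0.4286.

q = 3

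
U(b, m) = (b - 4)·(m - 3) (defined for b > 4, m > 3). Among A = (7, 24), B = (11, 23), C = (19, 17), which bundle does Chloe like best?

Bundle C

Evaluate utility at each bundle:
U(A) = 63.
U(B) = 140.
U(C) = 210.
Highest utility is C, so C ≻ B ≻ A.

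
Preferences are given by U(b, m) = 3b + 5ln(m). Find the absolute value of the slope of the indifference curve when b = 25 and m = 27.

MU_b = 3, MU_m = 5/m.
MRS = 3 ÷ (5/m).
At (25, 27): MRS = 16.2.
That is, one extra unit of b is worth 16.2 units of m at the margin.

MRS = 16.2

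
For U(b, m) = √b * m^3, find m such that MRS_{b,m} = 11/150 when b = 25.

MU_b = 0.5·b^(-0.5)·m^3 and MU_m = 3·√b·m^2.
MRS = MU_b/MU_m = (1/6)·m/b.
Substitute b = 25: MRS = m/150. Setting m/150 = 11/150 gives m = (11/150)·150 = 11.

m = 11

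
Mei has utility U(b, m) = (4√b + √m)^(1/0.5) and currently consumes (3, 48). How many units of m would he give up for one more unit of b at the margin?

For CES with ρ = 0.5, MRS = (4/1)·√(m/b).
At (3, 48): MRS = 16.
So at (3, 48) the consumer would give up 16 units of m for one more unit of b.

MRS = 16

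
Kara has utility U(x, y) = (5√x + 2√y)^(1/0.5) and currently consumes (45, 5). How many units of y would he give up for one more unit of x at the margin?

For CES with ρ = 0.5, MRS = (5/2)·√(y/x).
At (45, 5): MRS = 5/6.
So at (45, 5) the consumer would give up 5/6 units of y for one more unit of x.

MRS = 5/6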